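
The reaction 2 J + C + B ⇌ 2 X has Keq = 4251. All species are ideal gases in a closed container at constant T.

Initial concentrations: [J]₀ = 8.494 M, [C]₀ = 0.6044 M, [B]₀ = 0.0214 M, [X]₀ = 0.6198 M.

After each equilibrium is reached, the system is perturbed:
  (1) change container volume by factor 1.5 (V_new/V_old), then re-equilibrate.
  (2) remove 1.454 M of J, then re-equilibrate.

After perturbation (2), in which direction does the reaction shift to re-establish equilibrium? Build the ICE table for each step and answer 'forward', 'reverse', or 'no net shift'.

Direction: reverse

Q₀ = 0.4117 vs Keq = 4251 ⇒ Q<K, forward
Step 1:
                   J          C          B          X
  init         8.494     0.6044     0.0214     0.6198
  Δ          -0.0428    -0.0214    -0.0214     0.0428
  eq           8.451      0.583 2.4803e-06     0.6626
  solve Keq expr → x = 0.0214; check Q = 4251
Then change container volume by factor 1.5 (V_new/V_old).
Step 2:
                   J          C          B          X
  init         5.634     0.3887 1.6535e-06     0.4417
  Δ       4.1336e-06 2.0668e-06 2.0668e-06 -4.1336e-06
  eq           5.634     0.3887 3.7203e-06     0.4417
  solve Keq expr → x = -2.0668e-06; check Q = 4251
Then remove 1.454 M of J.
Step 3:
                   J          C          B          X
  init          4.18     0.3887 3.7203e-06     0.4417
  Δ       6.0759e-06 3.0380e-06 3.0380e-06 -6.0759e-06
  eq            4.18     0.3887 6.7583e-06     0.4417
  solve Keq expr → x = -3.0380e-06; check Q = 4251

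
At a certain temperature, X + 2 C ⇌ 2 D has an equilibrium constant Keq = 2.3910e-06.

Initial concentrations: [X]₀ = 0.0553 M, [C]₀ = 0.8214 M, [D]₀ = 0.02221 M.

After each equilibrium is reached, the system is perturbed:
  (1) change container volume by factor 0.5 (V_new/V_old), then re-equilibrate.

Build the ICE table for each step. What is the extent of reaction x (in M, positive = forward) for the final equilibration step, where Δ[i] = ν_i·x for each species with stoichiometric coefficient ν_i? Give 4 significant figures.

x = 1.3868e-04 M

Q₀ = 0.01322 vs Keq = 2.3910e-06 ⇒ Q>K, reverse
Step 1:
                  X         C         D
  Initial    0.0553    0.8214   0.02221
  Change    0.01094   0.02187  -0.02187
  Equil     0.06624    0.8433 3.3559e-04
  solve Keq expr → x = -0.01094; check Q = 2.3910e-06
Then change container volume by factor 0.5 (V_new/V_old).
Step 2:
                  X         C         D
  Initial    0.1325     1.687 6.7118e-04
  Change  -1.3868e-04 -2.7736e-04 2.7736e-04
  Equil      0.1323     1.686 9.4854e-04
  solve Keq expr → x = 1.3868e-04; check Q = 2.3910e-06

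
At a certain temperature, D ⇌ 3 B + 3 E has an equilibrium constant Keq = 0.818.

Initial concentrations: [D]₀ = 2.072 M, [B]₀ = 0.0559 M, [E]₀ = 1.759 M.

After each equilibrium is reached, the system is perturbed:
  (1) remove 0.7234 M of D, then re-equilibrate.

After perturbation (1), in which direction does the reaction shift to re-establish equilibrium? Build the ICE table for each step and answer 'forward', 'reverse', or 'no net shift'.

Direction: reverse

Q₀ = 4.5882e-04 vs Keq = 0.818 ⇒ Q<K, forward
Step 1:
                   D          B          E
  Initial      2.072     0.0559      1.759
  Change     -0.1554     0.4662     0.4662
  Equil        1.917     0.5221      2.225
  solve Keq expr → x = 0.1554; check Q = 0.818
Then remove 0.7234 M of D.
Step 2:
                   D          B          E
  Initial      1.193     0.5221      2.225
  Change     0.02037   -0.06111   -0.06111
  Equil        1.214      0.461      2.164
  solve Keq expr → x = -0.02037; check Q = 0.818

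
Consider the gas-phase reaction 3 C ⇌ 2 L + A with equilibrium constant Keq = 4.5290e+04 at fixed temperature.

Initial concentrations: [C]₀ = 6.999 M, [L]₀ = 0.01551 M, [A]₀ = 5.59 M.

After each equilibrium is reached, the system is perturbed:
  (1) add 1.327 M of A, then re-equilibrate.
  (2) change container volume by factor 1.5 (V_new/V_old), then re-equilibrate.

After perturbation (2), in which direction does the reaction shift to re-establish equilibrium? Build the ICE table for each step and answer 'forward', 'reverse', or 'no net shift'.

Q₀ = 3.9222e-06 vs Keq = 4.5290e+04 ⇒ Q<K, forward
Step 1:
                  C         L         A
  I           6.999   0.01551      5.59
  C          -6.845     4.563     2.282
  E          0.1539     4.579     7.872
  solve Keq expr → x = 2.282; check Q = 4.5290e+04
Then add 1.327 M of A.
Step 2:
                  C         L         A
  I          0.1539     4.579     9.199
  C         0.00806 -0.005373 -0.002687
  E          0.1619     4.574     9.196
  solve Keq expr → x = -0.002687; check Q = 4.5290e+04
Then change container volume by factor 1.5 (V_new/V_old).
Step 3:
                  C         L         A
  I           0.108     3.049     6.131
  C               0         0         0
  E           0.108     3.049     6.131
  solve Keq expr → x = 0; check Q = 4.5290e+04

Direction: no net shift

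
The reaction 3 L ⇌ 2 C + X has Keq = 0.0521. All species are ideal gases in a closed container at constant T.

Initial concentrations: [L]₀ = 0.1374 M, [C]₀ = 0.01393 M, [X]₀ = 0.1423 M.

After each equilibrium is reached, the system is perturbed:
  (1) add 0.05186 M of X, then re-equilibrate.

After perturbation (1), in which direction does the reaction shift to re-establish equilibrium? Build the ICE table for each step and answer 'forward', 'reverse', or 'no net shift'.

Q₀ = 0.01065 vs Keq = 0.0521 ⇒ Q<K, forward
Step 1:
                  L         C         X
  init       0.1374   0.01393    0.1423
  Δ        -0.01653   0.01102   0.00551
  eq         0.1209   0.02495    0.1478
  solve Keq expr → x = 0.00551; check Q = 0.0521
Then add 0.05186 M of X.
Step 2:
                  L         C         X
  init       0.1209   0.02495    0.1997
  Δ        0.003652 -0.002434 -0.001217
  eq         0.1245   0.02251    0.1985
  solve Keq expr → x = -0.001217; check Q = 0.0521

Direction: reverse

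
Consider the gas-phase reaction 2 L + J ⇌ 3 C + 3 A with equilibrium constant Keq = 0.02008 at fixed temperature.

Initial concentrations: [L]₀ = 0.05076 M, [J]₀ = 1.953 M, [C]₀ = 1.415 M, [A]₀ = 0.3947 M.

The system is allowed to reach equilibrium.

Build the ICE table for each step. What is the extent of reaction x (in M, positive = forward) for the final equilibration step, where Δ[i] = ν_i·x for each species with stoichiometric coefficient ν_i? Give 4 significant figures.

x = -0.09286 M

Q₀ = 34.62 vs Keq = 0.02008 ⇒ Q>K, reverse
Step 1:
                  L         J         C         A
  Initial   0.05076     1.953     1.415    0.3947
  Change     0.1857   0.09286   -0.2786   -0.2786
  Equil      0.2365     2.046     1.136    0.1161
  solve Keq expr → x = -0.09286; check Q = 0.02008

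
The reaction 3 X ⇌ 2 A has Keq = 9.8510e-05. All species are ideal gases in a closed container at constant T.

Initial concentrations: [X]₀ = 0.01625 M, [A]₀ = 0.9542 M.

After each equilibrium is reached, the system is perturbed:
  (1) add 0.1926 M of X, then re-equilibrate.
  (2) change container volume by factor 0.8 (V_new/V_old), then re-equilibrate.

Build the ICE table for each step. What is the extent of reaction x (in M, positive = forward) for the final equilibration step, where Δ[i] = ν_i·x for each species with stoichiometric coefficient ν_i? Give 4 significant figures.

Q₀ = 2.1219e+05 vs Keq = 9.8510e-05 ⇒ Q>K, reverse
Step 1:
                    X           A
  init        0.01625      0.9542
  Δ             1.406     -0.9374
  eq            1.422     0.01684
  solve Keq expr → x = -0.4687; check Q = 9.8510e-05
Then add 0.1926 M of X.
Step 2:
                    X           A
  init          1.615     0.01684
  Δ         -0.005153    0.003436
  eq             1.61     0.02027
  solve Keq expr → x = 0.001718; check Q = 9.8510e-05
Then change container volume by factor 0.8 (V_new/V_old).
Step 3:
                    X           A
  init          2.012     0.02534
  Δ         -0.004349    0.002899
  eq            2.008     0.02824
  solve Keq expr → x = 0.00145; check Q = 9.8510e-05

x = 0.00145 M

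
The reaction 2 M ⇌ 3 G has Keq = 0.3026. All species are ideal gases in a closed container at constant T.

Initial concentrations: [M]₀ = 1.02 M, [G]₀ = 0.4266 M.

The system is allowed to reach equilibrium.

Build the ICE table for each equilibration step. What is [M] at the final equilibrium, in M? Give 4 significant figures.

Q₀ = 0.07462 vs Keq = 0.3026 ⇒ Q<K, forward
Step 1:
                   M          G
  Initial       1.02     0.4266
  Change     -0.1298     0.1947
  Equil       0.8902     0.6213
  solve Keq expr → x = 0.06489; check Q = 0.3026

[M]_eq = 0.8902 M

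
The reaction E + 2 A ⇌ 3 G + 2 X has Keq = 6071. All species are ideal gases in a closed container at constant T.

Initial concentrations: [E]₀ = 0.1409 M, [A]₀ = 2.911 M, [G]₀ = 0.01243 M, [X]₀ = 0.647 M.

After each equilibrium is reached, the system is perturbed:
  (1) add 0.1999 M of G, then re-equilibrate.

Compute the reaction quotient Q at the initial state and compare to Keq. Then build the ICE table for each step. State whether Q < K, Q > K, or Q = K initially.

Q₀ = 6.7333e-07 vs Keq = 6071 ⇒ Q<K, forward
Step 1:
                  E         A         G         X
  init       0.1409     2.911   0.01243     0.647
  Δ         -0.1409   -0.2818    0.4227    0.2818
  eq      1.6935e-06     2.629    0.4351    0.9288
  solve Keq expr → x = 0.1409; check Q = 6071
Then add 0.1999 M of G.
Step 2:
                  E         A         G         X
  init    1.6935e-06     2.629     0.635    0.9288
  Δ       3.5700e-06 7.1401e-06 -1.0710e-05 -7.1401e-06
  eq      5.2635e-06     2.629     0.635    0.9288
  solve Keq expr → x = -3.5700e-06; check Q = 6071

Q₀ = 6.7333e-07; Q < K (proceeds forward)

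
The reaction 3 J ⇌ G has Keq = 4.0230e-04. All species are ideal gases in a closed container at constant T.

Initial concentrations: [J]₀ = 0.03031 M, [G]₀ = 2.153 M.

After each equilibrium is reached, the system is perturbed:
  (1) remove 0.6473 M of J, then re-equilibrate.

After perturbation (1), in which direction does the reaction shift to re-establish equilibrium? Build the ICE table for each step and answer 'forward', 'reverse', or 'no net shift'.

Direction: reverse

Q₀ = 7.7319e+04 vs Keq = 4.0230e-04 ⇒ Q>K, reverse
Step 1:
                   J          G
  I          0.03031      2.153
  C            6.171     -2.057
  E            6.201    0.09595
  solve Keq expr → x = -2.057; check Q = 4.0230e-04
Then remove 0.6473 M of J.
Step 2:
                   J          G
  I            5.554    0.09595
  C          0.07281   -0.02427
  E            5.627    0.07168
  solve Keq expr → x = -0.02427; check Q = 4.0230e-04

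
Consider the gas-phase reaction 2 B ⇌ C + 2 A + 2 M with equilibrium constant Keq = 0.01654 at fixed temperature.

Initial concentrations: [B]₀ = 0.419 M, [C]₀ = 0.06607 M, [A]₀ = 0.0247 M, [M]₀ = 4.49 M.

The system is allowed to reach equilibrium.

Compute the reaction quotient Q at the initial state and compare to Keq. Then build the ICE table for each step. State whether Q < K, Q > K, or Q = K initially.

Q₀ = 0.004629 vs Keq = 0.01654 ⇒ Q<K, forward
Step 1:
                   B          C          A          M
  Initial      0.419    0.06607     0.0247       4.49
  Change    -0.01724   0.008622    0.01724    0.01724
  Equil       0.4018    0.07469    0.04194      4.507
  solve Keq expr → x = 0.008622; check Q = 0.01654

Q₀ = 0.004629; Q < K (proceeds forward)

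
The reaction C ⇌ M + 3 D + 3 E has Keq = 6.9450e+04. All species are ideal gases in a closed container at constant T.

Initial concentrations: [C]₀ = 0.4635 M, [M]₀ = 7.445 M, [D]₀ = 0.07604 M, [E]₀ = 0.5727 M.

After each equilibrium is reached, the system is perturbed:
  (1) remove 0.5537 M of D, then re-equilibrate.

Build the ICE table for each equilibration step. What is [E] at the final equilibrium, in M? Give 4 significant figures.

[E]_eq = 1.961 M

Q₀ = 0.001327 vs Keq = 6.9450e+04 ⇒ Q<K, forward
Step 1:
                   C          M          D          E
  init        0.4635      7.445    0.07604     0.5727
  Δ          -0.4609     0.4609      1.383      1.383
  eq        0.002641      7.906      1.459      1.955
  solve Keq expr → x = 0.4609; check Q = 6.9450e+04
Then remove 0.5537 M of D.
Step 2:
                   C          M          D          E
  init      0.002641      7.906     0.9049      1.955
  Δ        -0.001992   0.001992   0.005975   0.005975
  eq      6.4921e-04      7.908     0.9109      1.961
  solve Keq expr → x = 0.001992; check Q = 6.9450e+04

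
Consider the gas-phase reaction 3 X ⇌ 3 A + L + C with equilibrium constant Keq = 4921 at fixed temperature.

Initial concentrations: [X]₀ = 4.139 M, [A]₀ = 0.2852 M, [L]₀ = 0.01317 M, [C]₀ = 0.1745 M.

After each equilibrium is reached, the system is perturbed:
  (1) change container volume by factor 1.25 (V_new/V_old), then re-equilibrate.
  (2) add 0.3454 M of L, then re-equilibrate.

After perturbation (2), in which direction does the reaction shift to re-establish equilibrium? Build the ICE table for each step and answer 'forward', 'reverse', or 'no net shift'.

Q₀ = 7.5187e-07 vs Keq = 4921 ⇒ Q<K, forward
Step 1:
                   X          A          L          C
  I            4.139     0.2852    0.01317     0.1745
  C            -3.84       3.84       1.28       1.28
  E           0.2993      4.125      1.293      1.454
  solve Keq expr → x = 1.28; check Q = 4921
Then change container volume by factor 1.25 (V_new/V_old).
Step 2:
                   X          A          L          C
  I           0.2395        3.3      1.034      1.164
  C         -0.02996    0.02996   0.009988   0.009988
  E           0.2095       3.33      1.044      1.173
  solve Keq expr → x = 0.009988; check Q = 4921
Then add 0.3454 M of L.
Step 3:
                   X          A          L          C
  I           0.2095       3.33       1.39      1.173
  C          0.01887   -0.01887  -0.006291  -0.006291
  E           0.2284      3.311      1.384      1.167
  solve Keq expr → x = -0.006291; check Q = 4921

Direction: reverse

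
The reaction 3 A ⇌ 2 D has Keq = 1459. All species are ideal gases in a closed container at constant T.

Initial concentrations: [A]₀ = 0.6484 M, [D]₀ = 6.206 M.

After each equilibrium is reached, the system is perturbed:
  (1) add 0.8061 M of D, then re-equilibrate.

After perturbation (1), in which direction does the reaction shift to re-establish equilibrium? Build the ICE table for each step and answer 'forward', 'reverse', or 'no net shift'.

Q₀ = 141.3 vs Keq = 1459 ⇒ Q<K, forward
Step 1:
                   A          D
  init        0.6484      6.206
  Δ          -0.3434     0.2289
  eq           0.305      6.435
  solve Keq expr → x = 0.1145; check Q = 1459
Then add 0.8061 M of D.
Step 2:
                   A          D
  init         0.305      7.241
  Δ          0.02447   -0.01632
  eq          0.3295      7.225
  solve Keq expr → x = -0.008158; check Q = 1459

Direction: reverse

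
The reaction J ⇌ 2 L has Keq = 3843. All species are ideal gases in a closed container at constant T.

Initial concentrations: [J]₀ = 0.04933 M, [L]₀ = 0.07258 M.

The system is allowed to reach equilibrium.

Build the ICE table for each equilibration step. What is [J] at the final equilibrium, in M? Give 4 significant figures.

Q₀ = 0.1068 vs Keq = 3843 ⇒ Q<K, forward
Step 1:
                   J          L
  init       0.04933    0.07258
  Δ         -0.04932    0.09864
  eq      7.6289e-06     0.1712
  solve Keq expr → x = 0.04932; check Q = 3843

[J]_eq = 7.6289e-06 M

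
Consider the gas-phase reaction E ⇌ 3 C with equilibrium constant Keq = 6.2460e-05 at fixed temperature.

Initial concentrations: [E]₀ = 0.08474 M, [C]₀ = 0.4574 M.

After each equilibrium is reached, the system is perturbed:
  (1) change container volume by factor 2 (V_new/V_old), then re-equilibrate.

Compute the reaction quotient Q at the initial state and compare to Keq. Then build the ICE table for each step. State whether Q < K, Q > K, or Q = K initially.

Q₀ = 1.129; Q > K (proceeds reverse)

Q₀ = 1.129 vs Keq = 6.2460e-05 ⇒ Q>K, reverse
Step 1:
                   E          C
  Initial    0.08474     0.4574
  Change      0.1444    -0.4331
  Equil       0.2291    0.02428
  solve Keq expr → x = -0.1444; check Q = 6.2460e-05
Then change container volume by factor 2 (V_new/V_old).
Step 2:
                   E          C
  Initial     0.1146    0.01214
  Change   -0.002333   0.006999
  Equil       0.1122    0.01914
  solve Keq expr → x = 0.002333; check Q = 6.2460e-05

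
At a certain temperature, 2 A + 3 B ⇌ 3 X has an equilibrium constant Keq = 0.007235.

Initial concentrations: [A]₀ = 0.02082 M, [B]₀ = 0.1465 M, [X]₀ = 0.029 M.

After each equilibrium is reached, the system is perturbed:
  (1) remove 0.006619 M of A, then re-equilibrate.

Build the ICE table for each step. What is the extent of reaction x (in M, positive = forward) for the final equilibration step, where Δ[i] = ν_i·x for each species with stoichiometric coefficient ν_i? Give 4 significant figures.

Q₀ = 17.89 vs Keq = 0.007235 ⇒ Q>K, reverse
Step 1:
                  A         B         X
  init      0.02082    0.1465     0.029
  Δ         0.01684   0.02527  -0.02527
  eq        0.03766    0.1718  0.003733
  solve Keq expr → x = -0.008422; check Q = 0.007235
Then remove 0.006619 M of A.
Step 2:
                  A         B         X
  init      0.03105    0.1718  0.003733
  Δ       2.8218e-04 4.2327e-04 -4.2327e-04
  eq        0.03133    0.1722   0.00331
  solve Keq expr → x = -1.4109e-04; check Q = 0.007235

x = -1.4109e-04 M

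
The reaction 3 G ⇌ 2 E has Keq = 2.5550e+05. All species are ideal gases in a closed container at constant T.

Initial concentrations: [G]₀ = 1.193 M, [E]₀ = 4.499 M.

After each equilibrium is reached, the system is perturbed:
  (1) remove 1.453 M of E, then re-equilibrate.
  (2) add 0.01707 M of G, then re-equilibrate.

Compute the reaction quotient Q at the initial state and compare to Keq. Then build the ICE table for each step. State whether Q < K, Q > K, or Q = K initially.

Q₀ = 11.92; Q < K (proceeds forward)

Q₀ = 11.92 vs Keq = 2.5550e+05 ⇒ Q<K, forward
Step 1:
                  G         E
  init        1.193     4.499
  Δ          -1.145    0.7635
  eq        0.04768     5.263
  solve Keq expr → x = 0.3818; check Q = 2.5550e+05
Then remove 1.453 M of E.
Step 2:
                  G         E
  init      0.04768      3.81
  Δ       -0.009198  0.006132
  eq        0.03848     3.816
  solve Keq expr → x = 0.003066; check Q = 2.5550e+05
Then add 0.01707 M of G.
Step 3:
                  G         E
  init      0.05555     3.816
  Δ        -0.01699   0.01133
  eq        0.03856     3.827
  solve Keq expr → x = 0.005665; check Q = 2.5550e+05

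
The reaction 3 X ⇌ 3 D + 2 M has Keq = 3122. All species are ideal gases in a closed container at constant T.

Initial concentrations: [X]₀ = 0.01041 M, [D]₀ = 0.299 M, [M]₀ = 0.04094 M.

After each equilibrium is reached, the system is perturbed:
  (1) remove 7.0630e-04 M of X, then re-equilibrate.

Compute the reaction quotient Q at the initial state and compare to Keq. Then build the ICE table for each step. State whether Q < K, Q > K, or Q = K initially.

Q₀ = 39.72; Q < K (proceeds forward)

Q₀ = 39.72 vs Keq = 3122 ⇒ Q<K, forward
Step 1:
                   X          D          M
  Initial    0.01041      0.299    0.04094
  Change   -0.007713   0.007713   0.005142
  Equil     0.002697     0.3067    0.04608
  solve Keq expr → x = 0.002571; check Q = 3122
Then remove 7.0630e-04 M of X.
Step 2:
                   X          D          M
  Initial   0.001991     0.3067    0.04608
  Change  6.8255e-04 -6.8255e-04 -4.5503e-04
  Equil     0.002674      0.306    0.04563
  solve Keq expr → x = -2.2752e-04; check Q = 3122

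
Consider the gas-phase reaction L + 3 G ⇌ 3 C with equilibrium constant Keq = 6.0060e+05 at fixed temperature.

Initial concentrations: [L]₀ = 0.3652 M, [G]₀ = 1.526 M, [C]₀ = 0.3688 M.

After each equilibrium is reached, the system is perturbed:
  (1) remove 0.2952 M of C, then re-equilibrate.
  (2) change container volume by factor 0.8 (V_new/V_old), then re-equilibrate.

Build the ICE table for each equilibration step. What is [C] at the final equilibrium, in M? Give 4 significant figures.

[C]_eq = 1.461 M

Q₀ = 0.03865 vs Keq = 6.0060e+05 ⇒ Q<K, forward
Step 1:
                  L         G         C
  init       0.3652     1.526    0.3688
  Δ         -0.3651    -1.095     1.095
  eq      6.5465e-05    0.4306     1.464
  solve Keq expr → x = 0.3651; check Q = 6.0060e+05
Then remove 0.2952 M of C.
Step 2:
                  L         G         C
  init    6.5465e-05    0.4306     1.169
  Δ       -3.2118e-05 -9.6355e-05 9.6355e-05
  eq      3.3346e-05    0.4305     1.169
  solve Keq expr → x = 3.2118e-05; check Q = 6.0060e+05
Then change container volume by factor 0.8 (V_new/V_old).
Step 3:
                  L         G         C
  init    4.1683e-05    0.5381     1.461
  Δ       -8.3303e-06 -2.4991e-05 2.4991e-05
  eq      3.3353e-05    0.5381     1.461
  solve Keq expr → x = 8.3303e-06; check Q = 6.0060e+05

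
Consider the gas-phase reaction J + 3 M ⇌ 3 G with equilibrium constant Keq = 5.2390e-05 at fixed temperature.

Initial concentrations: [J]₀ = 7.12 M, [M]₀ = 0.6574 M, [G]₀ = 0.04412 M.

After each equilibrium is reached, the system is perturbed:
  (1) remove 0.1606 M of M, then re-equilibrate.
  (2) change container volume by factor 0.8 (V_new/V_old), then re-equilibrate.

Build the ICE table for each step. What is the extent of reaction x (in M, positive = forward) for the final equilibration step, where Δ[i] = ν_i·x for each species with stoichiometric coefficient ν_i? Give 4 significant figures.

x = 0.001084 M

Q₀ = 4.2456e-05 vs Keq = 5.2390e-05 ⇒ Q<K, forward
Step 1:
                  J         M         G
  I            7.12    0.6574   0.04412
  C       -9.9530e-04 -0.002986  0.002986
  E           7.119    0.6544   0.04711
  solve Keq expr → x = 9.9530e-04; check Q = 5.2390e-05
Then remove 0.1606 M of M.
Step 2:
                  J         M         G
  I           7.119    0.4938   0.04711
  C        0.003593   0.01078  -0.01078
  E           7.123    0.5046   0.03633
  solve Keq expr → x = -0.003593; check Q = 5.2390e-05
Then change container volume by factor 0.8 (V_new/V_old).
Step 3:
                  J         M         G
  I           8.903    0.6307   0.04541
  C       -0.001084 -0.003252  0.003252
  E           8.902    0.6275   0.04866
  solve Keq expr → x = 0.001084; check Q = 5.2390e-05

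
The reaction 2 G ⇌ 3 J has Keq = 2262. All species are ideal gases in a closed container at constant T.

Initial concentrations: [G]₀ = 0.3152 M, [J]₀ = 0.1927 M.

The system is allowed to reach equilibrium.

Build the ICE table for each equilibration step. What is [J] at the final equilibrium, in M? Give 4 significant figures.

[J]_eq = 0.649 M

Q₀ = 0.07202 vs Keq = 2262 ⇒ Q<K, forward
Step 1:
                    G           J
  init         0.3152      0.1927
  Δ           -0.3042      0.4563
  eq          0.01099       0.649
  solve Keq expr → x = 0.1521; check Q = 2262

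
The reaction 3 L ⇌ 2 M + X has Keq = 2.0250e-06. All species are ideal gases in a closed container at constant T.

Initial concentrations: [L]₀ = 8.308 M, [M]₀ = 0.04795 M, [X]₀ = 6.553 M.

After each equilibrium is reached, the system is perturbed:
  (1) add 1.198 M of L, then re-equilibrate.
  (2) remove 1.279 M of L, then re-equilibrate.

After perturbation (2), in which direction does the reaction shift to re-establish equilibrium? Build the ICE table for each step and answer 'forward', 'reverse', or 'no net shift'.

Direction: reverse

Q₀ = 2.6274e-05 vs Keq = 2.0250e-06 ⇒ Q>K, reverse
Step 1:
                   L          M          X
  init         8.308    0.04795      6.553
  Δ          0.05174    -0.0345   -0.01725
  eq            8.36    0.01345      6.536
  solve Keq expr → x = -0.01725; check Q = 2.0250e-06
Then add 1.198 M of L.
Step 2:
                   L          M          X
  init         9.558    0.01345      6.536
  Δ         -0.00447    0.00298    0.00149
  eq           9.553    0.01643      6.537
  solve Keq expr → x = 0.00149; check Q = 2.0250e-06
Then remove 1.279 M of L.
Step 3:
                   L          M          X
  init         8.274    0.01643      6.537
  Δ         0.004761  -0.003174  -0.001587
  eq           8.279    0.01326      6.536
  solve Keq expr → x = -0.001587; check Q = 2.0250e-06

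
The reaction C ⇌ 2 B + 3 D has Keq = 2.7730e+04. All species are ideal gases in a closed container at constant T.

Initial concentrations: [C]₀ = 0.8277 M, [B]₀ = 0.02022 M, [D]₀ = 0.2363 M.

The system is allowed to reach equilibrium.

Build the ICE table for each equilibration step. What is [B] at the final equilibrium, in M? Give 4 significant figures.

[B]_eq = 1.672 M

Q₀ = 6.5175e-06 vs Keq = 2.7730e+04 ⇒ Q<K, forward
Step 1:
                    C           B           D
  I            0.8277     0.02022      0.2363
  C           -0.8257       1.651       2.477
  E          0.002013       1.672       2.713
  solve Keq expr → x = 0.8257; check Q = 2.7730e+04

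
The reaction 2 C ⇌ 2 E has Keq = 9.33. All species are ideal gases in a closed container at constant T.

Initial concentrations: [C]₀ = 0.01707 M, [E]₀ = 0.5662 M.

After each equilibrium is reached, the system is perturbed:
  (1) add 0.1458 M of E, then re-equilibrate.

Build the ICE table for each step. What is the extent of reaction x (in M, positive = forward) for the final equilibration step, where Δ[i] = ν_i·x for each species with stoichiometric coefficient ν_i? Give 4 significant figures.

Q₀ = 1100 vs Keq = 9.33 ⇒ Q>K, reverse
Step 1:
                  C         E
  Initial   0.01707    0.5662
  Change     0.1268   -0.1268
  Equil      0.1439    0.4394
  solve Keq expr → x = -0.06339; check Q = 9.33
Then add 0.1458 M of E.
Step 2:
                  C         E
  Initial    0.1439    0.5852
  Change    0.03596  -0.03596
  Equil      0.1798    0.5493
  solve Keq expr → x = -0.01798; check Q = 9.33

x = -0.01798 M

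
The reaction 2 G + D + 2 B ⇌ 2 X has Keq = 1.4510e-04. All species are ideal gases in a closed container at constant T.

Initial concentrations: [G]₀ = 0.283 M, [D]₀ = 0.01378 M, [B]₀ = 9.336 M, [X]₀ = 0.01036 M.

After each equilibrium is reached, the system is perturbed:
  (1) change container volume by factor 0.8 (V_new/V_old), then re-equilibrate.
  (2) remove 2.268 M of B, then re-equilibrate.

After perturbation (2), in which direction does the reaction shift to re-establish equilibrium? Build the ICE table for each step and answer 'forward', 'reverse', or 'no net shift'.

Q₀ = 0.001116 vs Keq = 1.4510e-04 ⇒ Q>K, reverse
Step 1:
                  G         D         B         X
  Initial     0.283   0.01378     9.336   0.01036
  Change   0.006137  0.003068  0.006137 -0.006137
  Equil      0.2891   0.01685     9.342  0.004223
  solve Keq expr → x = -0.003068; check Q = 1.4510e-04
Then change container volume by factor 0.8 (V_new/V_old).
Step 2:
                  G         D         B         X
  Initial    0.3614   0.02106     11.68  0.005279
  Change  -0.001892 -9.4609e-04 -0.001892  0.001892
  Equil      0.3595   0.02011     11.68  0.007171
  solve Keq expr → x = 9.4609e-04; check Q = 1.4510e-04
Then remove 2.268 M of B.
Step 3:
                  G         D         B         X
  Initial    0.3595   0.02011     9.408  0.007171
  Change    0.00128 6.4006e-04   0.00128  -0.00128
  Equil      0.3608   0.02075     9.409  0.005891
  solve Keq expr → x = -6.4006e-04; check Q = 1.4510e-04

Direction: reverse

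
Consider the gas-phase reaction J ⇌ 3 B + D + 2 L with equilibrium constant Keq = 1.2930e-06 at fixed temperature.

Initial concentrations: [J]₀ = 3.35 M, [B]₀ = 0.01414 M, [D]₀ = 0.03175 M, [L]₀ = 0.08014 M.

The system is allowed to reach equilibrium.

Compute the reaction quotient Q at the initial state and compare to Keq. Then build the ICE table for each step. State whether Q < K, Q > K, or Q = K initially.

Q₀ = 1.7209e-10 vs Keq = 1.2930e-06 ⇒ Q<K, forward
Step 1:
                  J         B         D         L
  Initial      3.35   0.01414   0.03175   0.08014
  Change   -0.03965     0.119   0.03965   0.07931
  Equil        3.31    0.1331    0.0714    0.1594
  solve Keq expr → x = 0.03965; check Q = 1.2930e-06

Q₀ = 1.7209e-10; Q < K (proceeds forward)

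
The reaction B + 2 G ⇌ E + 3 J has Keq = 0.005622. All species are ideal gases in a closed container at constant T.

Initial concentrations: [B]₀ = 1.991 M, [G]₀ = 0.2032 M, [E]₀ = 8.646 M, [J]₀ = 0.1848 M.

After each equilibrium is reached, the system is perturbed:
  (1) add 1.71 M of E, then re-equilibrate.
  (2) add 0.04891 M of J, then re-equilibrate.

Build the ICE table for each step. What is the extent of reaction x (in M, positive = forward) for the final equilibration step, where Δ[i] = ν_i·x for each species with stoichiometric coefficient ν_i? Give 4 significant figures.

x = -0.01522 M

Q₀ = 0.6637 vs Keq = 0.005622 ⇒ Q>K, reverse
Step 1:
                  B         G         E         J
  I           1.991    0.2032     8.646    0.1848
  C         0.04539   0.09078  -0.04539   -0.1362
  E           2.036     0.294     8.601   0.04864
  solve Keq expr → x = -0.04539; check Q = 0.005622
Then add 1.71 M of E.
Step 2:
                  B         G         E         J
  I           2.036     0.294     10.31   0.04864
  C       8.8692e-04  0.001774 -8.8692e-04 -0.002661
  E           2.037    0.2958     10.31   0.04597
  solve Keq expr → x = -8.8692e-04; check Q = 0.005622
Then add 0.04891 M of J.
Step 3:
                  B         G         E         J
  I           2.037    0.2958     10.31   0.09488
  C         0.01522   0.03044  -0.01522  -0.04566
  E           2.052    0.3262     10.29   0.04922
  solve Keq expr → x = -0.01522; check Q = 0.005622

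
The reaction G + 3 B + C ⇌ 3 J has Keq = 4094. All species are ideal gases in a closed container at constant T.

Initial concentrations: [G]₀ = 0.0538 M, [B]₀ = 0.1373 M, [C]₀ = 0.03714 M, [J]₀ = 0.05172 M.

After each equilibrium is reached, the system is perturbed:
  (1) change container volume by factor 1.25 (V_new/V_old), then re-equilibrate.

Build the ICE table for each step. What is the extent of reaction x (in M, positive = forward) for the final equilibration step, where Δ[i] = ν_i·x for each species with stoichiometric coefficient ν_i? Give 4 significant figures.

Q₀ = 26.75 vs Keq = 4094 ⇒ Q<K, forward
Step 1:
                   G          B          C          J
  init        0.0538     0.1373    0.03714    0.05172
  Δ         -0.01915   -0.05744   -0.01915    0.05744
  eq         0.03465    0.07986    0.01799     0.1092
  solve Keq expr → x = 0.01915; check Q = 4094
Then change container volume by factor 1.25 (V_new/V_old).
Step 2:
                   G          B          C          J
  init       0.02772    0.06389     0.0144    0.08732
  Δ         0.001298   0.003893   0.001298  -0.003893
  eq         0.02902    0.06778    0.01569    0.08343
  solve Keq expr → x = -0.001298; check Q = 4094

x = -0.001298 M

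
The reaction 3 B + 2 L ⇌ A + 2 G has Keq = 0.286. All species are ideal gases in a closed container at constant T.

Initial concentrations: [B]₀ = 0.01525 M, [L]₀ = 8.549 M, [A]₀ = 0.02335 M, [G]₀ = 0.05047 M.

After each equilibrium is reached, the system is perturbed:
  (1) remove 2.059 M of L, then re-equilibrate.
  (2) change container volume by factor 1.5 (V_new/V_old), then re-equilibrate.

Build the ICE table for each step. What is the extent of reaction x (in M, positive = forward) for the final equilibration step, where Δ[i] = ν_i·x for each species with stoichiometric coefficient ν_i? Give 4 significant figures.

Q₀ = 0.2295 vs Keq = 0.286 ⇒ Q<K, forward
Step 1:
                  B         L         A         G
  I         0.01525     8.549   0.02335   0.05047
  C       -9.0488e-04 -6.0325e-04 3.0163e-04 6.0325e-04
  E         0.01435     8.548   0.02365   0.05107
  solve Keq expr → x = 3.0163e-04; check Q = 0.286
Then remove 2.059 M of L.
Step 2:
                  B         L         A         G
  I         0.01435     6.489   0.02365   0.05107
  C        0.002348  0.001565 -7.8266e-04 -0.001565
  E         0.01669     6.491   0.02287   0.04951
  solve Keq expr → x = -7.8266e-04; check Q = 0.286
Then change container volume by factor 1.5 (V_new/V_old).
Step 3:
                  B         L         A         G
  I         0.01113     4.327   0.01525   0.03301
  C        0.002649  0.001766 -8.8288e-04 -0.001766
  E         0.01378     4.329   0.01436   0.03124
  solve Keq expr → x = -8.8288e-04; check Q = 0.286

x = -8.8288e-04 M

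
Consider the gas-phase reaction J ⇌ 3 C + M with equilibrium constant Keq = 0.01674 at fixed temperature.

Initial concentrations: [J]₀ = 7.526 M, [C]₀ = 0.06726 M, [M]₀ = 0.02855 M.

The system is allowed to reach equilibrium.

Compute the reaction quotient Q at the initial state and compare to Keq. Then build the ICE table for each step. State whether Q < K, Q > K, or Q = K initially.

Q₀ = 1.1543e-06 vs Keq = 0.01674 ⇒ Q<K, forward
Step 1:
                    J           C           M
  Initial       7.526     0.06726     0.02855
  Change      -0.2354      0.7061      0.2354
  Equil         7.291      0.7733      0.2639
  solve Keq expr → x = 0.2354; check Q = 0.01674

Q₀ = 1.1543e-06; Q < K (proceeds forward)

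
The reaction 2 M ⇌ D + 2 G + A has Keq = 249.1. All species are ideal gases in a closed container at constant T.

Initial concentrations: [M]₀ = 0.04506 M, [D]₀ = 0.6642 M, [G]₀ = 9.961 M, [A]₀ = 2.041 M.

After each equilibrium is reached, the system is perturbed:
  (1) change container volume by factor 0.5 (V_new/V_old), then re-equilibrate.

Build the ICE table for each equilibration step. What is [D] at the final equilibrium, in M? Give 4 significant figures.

[D]_eq = 0.5705 M

Q₀ = 6.6247e+04 vs Keq = 249.1 ⇒ Q>K, reverse
Step 1:
                  M         D         G         A
  Initial   0.04506    0.6642     9.961     2.041
  Change       0.48     -0.24     -0.48     -0.24
  Equil      0.5251    0.4242     9.481     1.801
  solve Keq expr → x = -0.24; check Q = 249.1
Then change container volume by factor 0.5 (V_new/V_old).
Step 2:
                  M         D         G         A
  Initial      1.05    0.8484     18.96     3.602
  Change     0.5558   -0.2779   -0.5558   -0.2779
  Equil       1.606    0.5705     18.41     3.324
  solve Keq expr → x = -0.2779; check Q = 249.1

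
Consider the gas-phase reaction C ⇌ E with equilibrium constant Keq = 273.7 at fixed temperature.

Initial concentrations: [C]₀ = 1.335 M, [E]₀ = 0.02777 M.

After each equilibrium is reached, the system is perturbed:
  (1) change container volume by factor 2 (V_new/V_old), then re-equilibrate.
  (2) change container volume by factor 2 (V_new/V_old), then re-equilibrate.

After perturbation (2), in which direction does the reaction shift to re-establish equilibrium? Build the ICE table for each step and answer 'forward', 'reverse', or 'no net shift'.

Direction: no net shift

Q₀ = 0.0208 vs Keq = 273.7 ⇒ Q<K, forward
Step 1:
                    C           E
  Initial       1.335     0.02777
  Change        -1.33        1.33
  Equil      0.004961       1.358
  solve Keq expr → x = 1.33; check Q = 273.7
Then change container volume by factor 2 (V_new/V_old).
Step 2:
                    C           E
  Initial     0.00248      0.6789
  Change            0           0
  Equil       0.00248      0.6789
  solve Keq expr → x = 0; check Q = 273.7
Then change container volume by factor 2 (V_new/V_old).
Step 3:
                    C           E
  Initial     0.00124      0.3395
  Change            0           0
  Equil       0.00124      0.3395
  solve Keq expr → x = 0; check Q = 273.7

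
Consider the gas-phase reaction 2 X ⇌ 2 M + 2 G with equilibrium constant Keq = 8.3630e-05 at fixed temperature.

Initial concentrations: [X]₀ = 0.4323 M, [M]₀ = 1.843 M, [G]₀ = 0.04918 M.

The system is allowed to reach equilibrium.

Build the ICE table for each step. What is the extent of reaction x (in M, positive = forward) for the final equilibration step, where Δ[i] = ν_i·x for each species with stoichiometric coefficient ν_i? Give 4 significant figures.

x = -0.02337 M

Q₀ = 0.04396 vs Keq = 8.3630e-05 ⇒ Q>K, reverse
Step 1:
                   X          M          G
  I           0.4323      1.843    0.04918
  C          0.04674   -0.04674   -0.04674
  E            0.479      1.796   0.002439
  solve Keq expr → x = -0.02337; check Q = 8.3630e-05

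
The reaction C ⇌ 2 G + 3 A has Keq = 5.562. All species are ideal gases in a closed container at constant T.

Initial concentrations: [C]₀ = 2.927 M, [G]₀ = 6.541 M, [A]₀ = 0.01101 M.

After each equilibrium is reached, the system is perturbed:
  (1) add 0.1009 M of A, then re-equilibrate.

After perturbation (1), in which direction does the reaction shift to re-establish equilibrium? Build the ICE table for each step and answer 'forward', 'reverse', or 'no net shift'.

Q₀ = 1.9509e-05 vs Keq = 5.562 ⇒ Q<K, forward
Step 1:
                    C           G           A
  init          2.927       6.541     0.01101
  Δ           -0.2216      0.4431      0.6647
  eq            2.705       6.984      0.6757
  solve Keq expr → x = 0.2216; check Q = 5.562
Then add 0.1009 M of A.
Step 2:
                    C           G           A
  init          2.705       6.984      0.7766
  Δ            0.0314     -0.0628     -0.0942
  eq            2.737       6.921      0.6824
  solve Keq expr → x = -0.0314; check Q = 5.562

Direction: reverse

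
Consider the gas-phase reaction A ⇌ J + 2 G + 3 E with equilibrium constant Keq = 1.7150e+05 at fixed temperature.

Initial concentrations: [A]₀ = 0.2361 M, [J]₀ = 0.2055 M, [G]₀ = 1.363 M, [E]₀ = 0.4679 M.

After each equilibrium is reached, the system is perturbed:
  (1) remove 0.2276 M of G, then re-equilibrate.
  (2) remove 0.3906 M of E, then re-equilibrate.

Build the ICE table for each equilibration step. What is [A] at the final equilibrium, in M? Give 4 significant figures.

[A]_eq = 3.2263e-06 M

Q₀ = 0.1656 vs Keq = 1.7150e+05 ⇒ Q<K, forward
Step 1:
                  A         J         G         E
  init       0.2361    0.2055     1.363    0.4679
  Δ         -0.2361    0.2361    0.4722    0.7083
  eq      1.4109e-05    0.4416     1.835     1.176
  solve Keq expr → x = 0.2361; check Q = 1.7150e+05
Then remove 0.2276 M of G.
Step 2:
                  A         J         G         E
  init    1.4109e-05    0.4416     1.608     1.176
  Δ       -3.2822e-06 3.2822e-06 6.5644e-06 9.8466e-06
  eq      1.0827e-05    0.4416     1.608     1.176
  solve Keq expr → x = 3.2822e-06; check Q = 1.7150e+05
Then remove 0.3906 M of E.
Step 3:
                  A         J         G         E
  init    1.0827e-05    0.4416     1.608    0.7856
  Δ       -7.6007e-06 7.6007e-06 1.5201e-05 2.2802e-05
  eq      3.2263e-06    0.4416     1.608    0.7856
  solve Keq expr → x = 7.6007e-06; check Q = 1.7150e+05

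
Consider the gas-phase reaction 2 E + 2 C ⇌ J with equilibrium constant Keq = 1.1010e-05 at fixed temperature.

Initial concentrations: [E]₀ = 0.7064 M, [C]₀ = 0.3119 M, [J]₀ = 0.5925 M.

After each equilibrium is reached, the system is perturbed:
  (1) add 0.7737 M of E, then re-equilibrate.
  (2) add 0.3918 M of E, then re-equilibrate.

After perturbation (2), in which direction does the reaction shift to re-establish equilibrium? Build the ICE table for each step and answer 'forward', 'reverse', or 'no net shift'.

Direction: forward

Q₀ = 12.21 vs Keq = 1.1010e-05 ⇒ Q>K, reverse
Step 1:
                    E           C           J
  Initial      0.7064      0.3119      0.5925
  Change        1.185       1.185     -0.5924
  Equil         1.891       1.497  8.8218e-05
  solve Keq expr → x = -0.5924; check Q = 1.1010e-05
Then add 0.7737 M of E.
Step 2:
                    E           C           J
  Initial       2.665       1.497  8.8218e-05
  Change  -1.7376e-04 -1.7376e-04  8.6881e-05
  Equil         2.665       1.497  1.7510e-04
  solve Keq expr → x = 8.6881e-05; check Q = 1.1010e-05
Then add 0.3918 M of E.
Step 3:
                    E           C           J
  Initial       3.057       1.497  1.7510e-04
  Change  -1.1045e-04 -1.1045e-04  5.5224e-05
  Equil         3.056       1.496  2.3032e-04
  solve Keq expr → x = 5.5224e-05; check Q = 1.1010e-05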